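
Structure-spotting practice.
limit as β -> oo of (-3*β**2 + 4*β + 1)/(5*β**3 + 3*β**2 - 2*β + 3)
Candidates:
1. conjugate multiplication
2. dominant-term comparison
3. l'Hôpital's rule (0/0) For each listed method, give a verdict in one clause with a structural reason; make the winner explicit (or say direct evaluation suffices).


Diagnosis: dominant-term comparison — at large β only the top-degree terms survive; compare the leading terms and the limit falls out.
- conjugate multiplication: rationalization has no target — no divergent radical difference appears.
- dominant-term comparison: applicable, and directly so.
- l'Hôpital's rule (0/0): no 0/0 form appears: written as one quotient, top and bottom both grow without bound, and the ratio is decided by their leading terms.


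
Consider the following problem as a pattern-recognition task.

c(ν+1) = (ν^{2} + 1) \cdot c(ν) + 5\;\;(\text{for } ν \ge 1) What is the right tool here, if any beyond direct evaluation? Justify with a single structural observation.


Verdict: a summation factor — because the multiplier ν^{2} + 1 is index-dependent, divide through by its running product and sum the resulting differences.


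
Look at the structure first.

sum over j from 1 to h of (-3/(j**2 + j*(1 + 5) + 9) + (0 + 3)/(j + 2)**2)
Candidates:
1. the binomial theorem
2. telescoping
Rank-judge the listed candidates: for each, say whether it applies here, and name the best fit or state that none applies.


Technique: telescoping — difference-of-shifts structure (each term adds (0 + 3)/(j + 2)**2, then subtracts its one-index-advanced value, which the following term adds back) leaves only the first and last pieces standing.
- the binomial theorem — there is no sum-raised-to-a-power identity hiding in these terms.
- telescoping: yes — fits the structure here.


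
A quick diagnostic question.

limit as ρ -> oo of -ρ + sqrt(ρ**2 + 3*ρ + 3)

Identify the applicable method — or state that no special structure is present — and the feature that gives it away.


Verdict: conjugate multiplication — divergence minus divergence hides a finite answer — expose it by pairing sqrt(ρ**2 + 3*ρ + 3) - ρ with its conjugate.


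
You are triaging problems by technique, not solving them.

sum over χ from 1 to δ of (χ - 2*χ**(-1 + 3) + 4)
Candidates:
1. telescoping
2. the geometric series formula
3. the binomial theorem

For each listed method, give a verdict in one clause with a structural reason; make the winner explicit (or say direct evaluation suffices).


Method: no special technique — this is bookkeeping, not technique: standard formulas for sums of constant-multiple powers of χ apply termwise.
- telescoping: the terms as presented offer no neighboring cancellation — a telescoping rewrite may exist, but the displayed structure does not hand one over.
- the geometric series formula — there is no constant term-to-term ratio.
- the binomial theorem — no binomial coefficients pair with matched powers.


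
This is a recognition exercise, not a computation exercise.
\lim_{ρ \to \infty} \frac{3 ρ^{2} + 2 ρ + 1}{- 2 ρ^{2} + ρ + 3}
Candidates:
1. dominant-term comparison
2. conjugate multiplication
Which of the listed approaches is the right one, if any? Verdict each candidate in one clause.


Best approach: dominant-term comparison — divide through by the highest power of ρ; every lower-order term dies and the dominant terms decide the limit.
- dominant-term comparison: yes — fits the structure here.
- conjugate multiplication — rationalization has no target — no divergent radical difference appears.


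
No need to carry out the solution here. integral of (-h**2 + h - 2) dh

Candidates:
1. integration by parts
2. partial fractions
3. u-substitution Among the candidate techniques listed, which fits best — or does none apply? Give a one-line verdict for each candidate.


Method: no special technique — nothing composite, nothing rational, nothing trigonometric — each constant-multiple power of h integrates by the power rule alone.
- integration by parts: parts would only shuffle a directly integrable integrand.
- partial fractions — the expression is not a ratio of polynomials that decomposes further.
- u-substitution: any workable substitution here is cosmetic — the integrand is already in directly integrable form.


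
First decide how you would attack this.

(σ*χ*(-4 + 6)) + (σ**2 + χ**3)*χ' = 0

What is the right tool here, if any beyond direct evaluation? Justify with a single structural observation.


Diagnosis: the exact-equation method — because the two cross partials coincide, the form is conservative as written — recover its potential in (σ, χ).


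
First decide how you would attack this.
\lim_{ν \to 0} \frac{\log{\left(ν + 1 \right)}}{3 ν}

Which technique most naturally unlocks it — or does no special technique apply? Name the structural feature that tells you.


Technique: l'Hôpital's rule (0/0) — plug in 0: top and bottom both hit zero, so differentiate each and retry. Expanding numerator and denominator to first order gives the same value — the rule automates exactly that.


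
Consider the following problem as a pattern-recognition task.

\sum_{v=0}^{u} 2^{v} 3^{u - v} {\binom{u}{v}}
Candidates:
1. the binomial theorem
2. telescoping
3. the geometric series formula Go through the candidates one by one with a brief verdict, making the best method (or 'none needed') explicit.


Best approach: the binomial theorem — binomial coefficients against complementary powers of 2 and 3: recognize the binomial expansion and resum.
- the binomial theorem: applies; the problem has the shape this method handles.
- telescoping — the summand is not presented as a shifted difference — a telescoping rewrite may exist, but the displayed structure does not offer one.
- the geometric series formula: consecutive terms are not related by a fixed multiplier.


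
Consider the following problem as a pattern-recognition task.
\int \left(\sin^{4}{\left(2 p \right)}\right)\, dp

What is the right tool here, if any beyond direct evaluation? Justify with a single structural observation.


Technique: a trigonometric identity — the even exponent on \sin^{4}{\left(2 p \right)} signals one move: rewrite via cos of the doubled angle.


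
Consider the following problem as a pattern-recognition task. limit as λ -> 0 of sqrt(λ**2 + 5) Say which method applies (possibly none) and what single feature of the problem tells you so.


Verdict: no special technique — the expression is continuous at 0 — substitute and evaluate; no indeterminate form appears.


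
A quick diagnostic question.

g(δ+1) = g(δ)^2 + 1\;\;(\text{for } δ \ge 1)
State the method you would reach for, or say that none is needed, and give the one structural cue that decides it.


Diagnosis: no special technique — the sequence value feeds back through itself nonlinearly — linear superposition fails, and every superposition-based closed form fails with it.


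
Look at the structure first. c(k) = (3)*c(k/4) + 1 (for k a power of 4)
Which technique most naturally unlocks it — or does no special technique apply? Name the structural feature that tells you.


Best approach: the master substitution — the recursive call is at index k/4 rather than a shift, a divide-and-conquer shape — substituting k = 4^m linearizes it.


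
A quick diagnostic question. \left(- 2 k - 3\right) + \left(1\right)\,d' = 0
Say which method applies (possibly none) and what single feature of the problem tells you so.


Technique: no special technique — solved for the derivative, no d appears — this is antidifferentiation in k wearing ODE clothing.


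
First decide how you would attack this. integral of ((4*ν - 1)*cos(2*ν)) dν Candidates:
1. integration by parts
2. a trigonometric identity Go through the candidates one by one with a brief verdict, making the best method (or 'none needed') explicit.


Verdict: integration by parts — a polynomial 4*ν - 1 against the kernel cos(2*ν) is the signature bounded-ladder case for integration by parts.
- integration by parts — yes, a natural case for it.
- a trigonometric identity: no even trigonometric power and no product of distinct frequencies to rewrite.


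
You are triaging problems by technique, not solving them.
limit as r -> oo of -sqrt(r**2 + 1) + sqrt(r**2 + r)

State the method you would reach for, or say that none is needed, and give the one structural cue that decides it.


Diagnosis: conjugate multiplication — the difference sqrt(r**2 + r) - sqrt(r**2 + 1) is an ∞ − ∞ stalemate; its conjugate partner breaks the tie.


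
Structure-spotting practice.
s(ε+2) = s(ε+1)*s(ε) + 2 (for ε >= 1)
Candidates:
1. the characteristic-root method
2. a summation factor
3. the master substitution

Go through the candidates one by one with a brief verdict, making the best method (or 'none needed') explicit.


Verdict: no special technique — the sequence value feeds back through itself nonlinearly — linear superposition fails, and every superposition-based closed form fails with it.
- the characteristic-root method: nonlinearity rules out exponential-mode superposition from the start.
- a summation factor — the recursion is nonlinear — outside the first-order linear family a summation factor addresses.
- the master substitution: this is shift-type recursion, outside the divide-and-conquer template.


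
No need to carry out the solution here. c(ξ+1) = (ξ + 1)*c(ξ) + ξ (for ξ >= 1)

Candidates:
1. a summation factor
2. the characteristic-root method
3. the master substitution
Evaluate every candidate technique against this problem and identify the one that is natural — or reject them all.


Technique: a summation factor — with the index-dependent coefficient ξ + 1, dividing by the cumulative product turns the left side into a pure difference.
- a summation factor — applicable, and directly so.
- the characteristic-root method: an index-dependent weight blocks the pure exponential ansatz.
- the master substitution: this is shift-type recursion, outside the divide-and-conquer template.


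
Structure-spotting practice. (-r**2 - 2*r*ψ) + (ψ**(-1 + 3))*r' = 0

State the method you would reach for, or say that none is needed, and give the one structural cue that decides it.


Best approach: the homogeneous substitution — the slope is degree-zero homogeneous: the ratio substitution v = r/ψ collapses it. A Bernoulli substitution is a fair alternative on this equation directly; the homogeneous reading takes it as given.


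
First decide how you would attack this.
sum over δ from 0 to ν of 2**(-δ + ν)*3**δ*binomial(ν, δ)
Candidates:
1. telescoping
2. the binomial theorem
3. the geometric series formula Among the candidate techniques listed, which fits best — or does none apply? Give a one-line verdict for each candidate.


Method: the binomial theorem — binomial(ν, δ) weighting matched powers of 3 and 2 is the expanded form of (3 + 2)^ν — fold it back up.
- telescoping: neither a shifted-difference shape nor integer-spaced poles are present.
- the binomial theorem — applicable, and directly so.
- the geometric series formula — the term-to-term ratio changes with the index, so the geometric formula cannot close it.


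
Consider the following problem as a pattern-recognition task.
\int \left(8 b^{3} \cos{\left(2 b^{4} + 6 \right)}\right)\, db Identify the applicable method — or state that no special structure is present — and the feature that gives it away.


Method: u-substitution — the only nontrivial dependence routes through 2 b^{4} + 6, whose derivative supplies the leftover factor up to a constant multiple — u = 2 b^{4} + 6 flattens it.


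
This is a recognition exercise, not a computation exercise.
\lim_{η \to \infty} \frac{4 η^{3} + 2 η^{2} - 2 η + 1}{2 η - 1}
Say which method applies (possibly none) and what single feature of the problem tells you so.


Best approach: dominant-term comparison — as η grows, only the highest-degree terms matter — compare leading terms and read the limit off. Viewed as a single quotient this is an ∞/∞ form — an at-infinity application of l'Hôpital's rule would also resolve it; comparing leading growth reads the answer without differentiating.


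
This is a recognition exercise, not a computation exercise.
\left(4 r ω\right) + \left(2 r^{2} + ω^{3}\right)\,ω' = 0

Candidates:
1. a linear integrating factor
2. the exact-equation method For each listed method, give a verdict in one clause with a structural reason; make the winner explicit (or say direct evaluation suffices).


Technique: the exact-equation method — d/dω of 4 r ω equals d/dr of 2 r^{2} + ω^{3}: the form is a total differential of one potential — integrate it exactly.
- a linear integrating factor — a nonlinear term in the unknown puts this outside the integrating-factor template.
- the exact-equation method: applies; the problem has the shape this method handles.


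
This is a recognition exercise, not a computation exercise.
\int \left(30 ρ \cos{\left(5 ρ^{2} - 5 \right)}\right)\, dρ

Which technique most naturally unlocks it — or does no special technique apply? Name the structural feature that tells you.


Diagnosis: u-substitution — set u = 5 ρ^{2} - 5: a constant multiple of its derivative, namely 30 ρ, is present as a factor once the integrand is collected, so the du is sitting there waiting.


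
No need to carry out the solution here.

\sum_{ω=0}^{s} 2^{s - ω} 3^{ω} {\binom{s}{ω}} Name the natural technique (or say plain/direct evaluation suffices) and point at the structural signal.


Technique: the binomial theorem — the binomial coefficients weight matched powers of 3 and 2, which is exactly the expansion of a binomial power.


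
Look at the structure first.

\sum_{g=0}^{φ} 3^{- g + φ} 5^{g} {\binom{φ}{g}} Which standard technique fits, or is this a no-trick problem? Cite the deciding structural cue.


Diagnosis: the binomial theorem — binomial coefficients against complementary powers of 5 and 3: recognize the binomial expansion and resum.


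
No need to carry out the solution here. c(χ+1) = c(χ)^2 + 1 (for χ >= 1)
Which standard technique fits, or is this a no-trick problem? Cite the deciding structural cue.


Verdict: no special technique — the update rule curves (it is not linear in the unknown sequence), so no superposition-based closed form attaches — iterate or study it directly.


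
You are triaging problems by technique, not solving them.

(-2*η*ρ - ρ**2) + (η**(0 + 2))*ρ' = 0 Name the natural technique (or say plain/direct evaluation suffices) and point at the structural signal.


Method: the homogeneous substitution — the slope's numerator and denominator share total degree; set v = ρ/η and the equation drops to separable form. A Bernoulli substitution is a fair alternative on this equation directly; the homogeneous reading takes it as given.


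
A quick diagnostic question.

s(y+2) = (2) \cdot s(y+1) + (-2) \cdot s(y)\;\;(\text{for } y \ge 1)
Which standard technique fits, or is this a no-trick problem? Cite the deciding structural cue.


Diagnosis: the characteristic-root method — this is the constant-coefficient homogeneous case — the whole solution in y reduces to a polynomial's roots.


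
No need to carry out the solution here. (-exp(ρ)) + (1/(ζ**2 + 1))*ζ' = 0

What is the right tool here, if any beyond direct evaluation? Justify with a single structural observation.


Method: separation of variables — the slope splits multiplicatively: exp(ρ) carrying all ρ-dependence times ζ**2 + 1 carrying all ζ-dependence — separate and integrate. One could also solve this as an exact equation; with each coefficient in its own variable, separating is the same work with fewer steps.


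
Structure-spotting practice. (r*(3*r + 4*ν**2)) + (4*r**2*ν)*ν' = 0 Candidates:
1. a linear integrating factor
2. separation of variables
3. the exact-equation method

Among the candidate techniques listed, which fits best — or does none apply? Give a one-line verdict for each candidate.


Technique: the exact-equation method — equality of cross partials is the green light — assemble the potential function term by term.
- a linear integrating factor: a nonlinear term in the unknown puts this outside the integrating-factor template.
- separation of variables: the two dependences do not factor apart.
- the exact-equation method: yes, a natural case for it.


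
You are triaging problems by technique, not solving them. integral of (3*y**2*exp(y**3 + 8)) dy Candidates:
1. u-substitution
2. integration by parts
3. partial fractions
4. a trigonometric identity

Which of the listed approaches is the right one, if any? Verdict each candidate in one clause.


Verdict: u-substitution — read it as f(y**3 + 8) times a constant multiple of d(y**3 + 8): one substitution, u = y**3 + 8, finishes it.
- u-substitution — a fit — the right tool for this form.
- integration by parts: a polynomial factor is present, but its partner is not an exp, sine, or cosine of a degree-1 argument, nor a logarithm.
- partial fractions — the expression is not a ratio of polynomials that decomposes further.
- a trigonometric identity — with no trigonometric functions present, identity rewriting has no target.


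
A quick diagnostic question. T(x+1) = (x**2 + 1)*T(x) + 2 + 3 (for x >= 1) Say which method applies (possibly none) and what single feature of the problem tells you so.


Diagnosis: a summation factor — one step of memory with a weight x**2 + 1 that changes as the index grows — the summation-factor construction is built for this.


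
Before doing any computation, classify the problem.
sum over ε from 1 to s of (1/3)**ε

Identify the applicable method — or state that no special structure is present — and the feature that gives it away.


Verdict: the geometric series formula — each term is 1/3 times the previous one, so the geometric-series formula applies directly.


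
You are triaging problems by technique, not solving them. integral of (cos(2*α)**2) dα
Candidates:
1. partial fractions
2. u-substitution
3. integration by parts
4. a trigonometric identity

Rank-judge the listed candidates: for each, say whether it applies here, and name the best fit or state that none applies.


Verdict: a trigonometric identity — cos(2*α)**2 calls for power reduction: rewrite via double angles before any antiderivative is attempted.
- partial fractions — there is no rational-function structure to decompose.
- u-substitution — no subexpression of the integrand serves as a whole-integral substitution inner — individual terms may offer their own, but none carries its derivative as a factor of the full integrand; a working change of variable would have to be constructed from outside the expression.
- integration by parts — not the fit here: there is no polynomial factor to ladder down — parts can still close the trigonometric product by recursion, though the identity rewrite is the direct route.
- a trigonometric identity — applicable, and directly so.


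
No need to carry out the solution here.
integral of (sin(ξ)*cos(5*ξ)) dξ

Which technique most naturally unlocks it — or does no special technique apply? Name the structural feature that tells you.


Diagnosis: a trigonometric identity — two different frequencies multiply in sin(ξ)*cos(5*ξ); the product-to-sum formula separates them.


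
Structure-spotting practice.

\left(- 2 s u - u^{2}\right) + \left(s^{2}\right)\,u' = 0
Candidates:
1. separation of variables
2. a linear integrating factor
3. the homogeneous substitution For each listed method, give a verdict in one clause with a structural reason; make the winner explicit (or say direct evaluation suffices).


Method: the homogeneous substitution — the slope is degree-zero homogeneous: the ratio substitution v = u/s collapses it. A Bernoulli rewrite works here as the equation stands — the homogeneous substitution is the more immediate reading.
- separation of variables: no division isolates the independent variable from the unknown.
- a linear integrating factor: the unknown enters nonlinearly (through a power, a denominator, or a transcendental function), which the linear integrating-factor recipe cannot absorb as-is — any repair would come from a preliminary substitution, not the factor.
- the homogeneous substitution: a fit — the right tool for this form.


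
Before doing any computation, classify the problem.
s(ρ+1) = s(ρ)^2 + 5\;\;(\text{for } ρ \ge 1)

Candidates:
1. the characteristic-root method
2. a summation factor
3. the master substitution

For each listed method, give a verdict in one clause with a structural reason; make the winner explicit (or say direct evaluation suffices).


Best approach: no special technique — the new term depends nonlinearly on the old ones, which disqualifies every superposition-based technique.
- the characteristic-root method — the recursion is nonlinear in the sequence values, so no linear-modes ansatz applies.
- a summation factor: the recursion is nonlinear — outside the first-order linear family a summation factor addresses.
- the master substitution: with no divided-index recursive call, reindexing by powers of a base buys nothing.


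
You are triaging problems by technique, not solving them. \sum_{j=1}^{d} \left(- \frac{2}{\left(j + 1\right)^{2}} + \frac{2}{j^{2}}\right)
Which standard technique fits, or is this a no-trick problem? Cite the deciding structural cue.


Method: telescoping — the piece each term subtracts is \frac{2}{j^{2}} advanced by one index, and it reappears with a plus sign leading the following term — the sum collapses to its boundary terms.


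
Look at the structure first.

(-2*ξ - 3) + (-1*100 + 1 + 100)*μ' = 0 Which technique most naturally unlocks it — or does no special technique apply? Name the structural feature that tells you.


Method: no special technique — the slope is a pure function of ξ; integrate both sides and be done.


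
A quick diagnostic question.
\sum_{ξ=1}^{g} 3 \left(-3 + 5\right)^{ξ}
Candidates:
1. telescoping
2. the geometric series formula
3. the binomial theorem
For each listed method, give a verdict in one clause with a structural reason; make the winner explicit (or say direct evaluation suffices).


Diagnosis: the geometric series formula — consecutive terms stand in a fixed index-free ratio — the geometric sum formula closes it.
- telescoping: writing out consecutive terms as given produces no pairwise cancellation.
- the geometric series formula — yes, a natural case for it.
- the binomial theorem: no binomial coefficients pair up with complementary powers here.


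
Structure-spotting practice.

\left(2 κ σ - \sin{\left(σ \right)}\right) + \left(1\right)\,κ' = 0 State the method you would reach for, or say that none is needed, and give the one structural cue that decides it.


Best approach: a linear integrating factor — the unknown enters only to the first power against a nonzero forcing term — the integrating-factor template applies directly.


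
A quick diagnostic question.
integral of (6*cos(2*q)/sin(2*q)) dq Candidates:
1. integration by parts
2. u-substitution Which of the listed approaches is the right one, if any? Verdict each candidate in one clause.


Method: u-substitution — read it as f(sin(2*q)) times a constant multiple of d(sin(2*q)): one substitution, u = sin(2*q), finishes it.
- integration by parts: the nonconstant-polynomial-times-standard-kernel pattern (an exp, sine, cosine, or logarithm partner) is absent.
- u-substitution — applicable, and directly so.


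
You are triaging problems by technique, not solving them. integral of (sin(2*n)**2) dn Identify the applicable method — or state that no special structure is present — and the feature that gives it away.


Best approach: a trigonometric identity — sin(2*n)**2 is an even power — the power-reduction identity rewrites it into first-degree cosines.


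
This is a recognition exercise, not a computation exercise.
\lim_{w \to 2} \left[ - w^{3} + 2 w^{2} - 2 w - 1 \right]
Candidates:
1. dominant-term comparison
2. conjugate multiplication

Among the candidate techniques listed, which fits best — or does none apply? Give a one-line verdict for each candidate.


Verdict: no special technique — the expression is continuous at the evaluation point — substitute directly; no indeterminate form appears.
- dominant-term comparison — this limit is not decided by comparing polynomial growth at infinity.
- conjugate multiplication — there are no radicals in tension whose conjugate would simplify matters.


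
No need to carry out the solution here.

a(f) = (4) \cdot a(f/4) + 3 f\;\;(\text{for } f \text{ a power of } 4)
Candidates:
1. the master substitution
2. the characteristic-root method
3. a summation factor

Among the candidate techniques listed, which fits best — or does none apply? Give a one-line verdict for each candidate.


Technique: the master substitution — treat m = log base 4 of f as the new clock: one recursion step advances m by one while f scales by 4.
- the master substitution — yes, a natural case for it.
- the characteristic-root method — a divided-index call is not the fixed-shift linear shape that characteristic roots solve.
- a summation factor: a divided-index call is outside the fixed-shift first-order family a summation factor normalizes.


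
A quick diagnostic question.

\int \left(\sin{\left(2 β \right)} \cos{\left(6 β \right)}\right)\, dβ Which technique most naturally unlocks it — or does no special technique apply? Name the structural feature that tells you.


Method: a trigonometric identity — mixed-frequency products such as \sin{\left(2 β \right)} \cos{\left(6 β \right)} are designed for the product-to-sum formula.


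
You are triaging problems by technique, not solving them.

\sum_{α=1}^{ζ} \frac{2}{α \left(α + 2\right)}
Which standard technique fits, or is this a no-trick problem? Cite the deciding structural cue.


Method: telescoping — \frac{2}{α \left(α + 2\right)} hides a difference of shifted reciprocals — decompose it and the middle of the sum vanishes.


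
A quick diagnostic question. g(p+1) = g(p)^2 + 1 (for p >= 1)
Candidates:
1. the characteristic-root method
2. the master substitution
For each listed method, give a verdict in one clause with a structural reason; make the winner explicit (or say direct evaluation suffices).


Diagnosis: no special technique — no ansatz, no master substitution, no summation factor survives the nonlinearity here.
- the characteristic-root method: the recursion is nonlinear in the sequence values, so no linear-modes ansatz applies.
- the master substitution — the recursive argument is a shift of the index, not a fixed fraction of it.


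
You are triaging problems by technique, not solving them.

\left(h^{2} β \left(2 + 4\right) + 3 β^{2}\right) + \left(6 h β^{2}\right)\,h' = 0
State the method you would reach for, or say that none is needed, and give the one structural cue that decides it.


Technique: the exact-equation method — because the two cross partials coincide, the form is conservative as written — recover its potential in (β, h).


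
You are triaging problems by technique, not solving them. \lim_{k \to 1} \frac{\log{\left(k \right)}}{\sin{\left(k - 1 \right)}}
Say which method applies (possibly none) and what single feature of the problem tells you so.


Best approach: l'Hôpital's rule (0/0) — substituting 1 gives 0 over 0; differentiate top and bottom once and re-evaluate. A local series expansion at the point resolves it as well; the rule is the packaged version of that step.


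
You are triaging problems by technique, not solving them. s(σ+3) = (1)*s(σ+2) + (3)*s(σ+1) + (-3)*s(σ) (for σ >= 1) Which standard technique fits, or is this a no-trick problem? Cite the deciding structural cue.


Verdict: the characteristic-root method — every coefficient is a fixed number and the forcing is zero — substitute r^σ and read off the root equation.


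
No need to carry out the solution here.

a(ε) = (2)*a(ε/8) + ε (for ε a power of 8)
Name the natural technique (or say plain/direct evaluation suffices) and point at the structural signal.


Diagnosis: the master substitution — treat m = log base 8 of ε as the new clock: one recursion step advances m by one while ε scales by 8.


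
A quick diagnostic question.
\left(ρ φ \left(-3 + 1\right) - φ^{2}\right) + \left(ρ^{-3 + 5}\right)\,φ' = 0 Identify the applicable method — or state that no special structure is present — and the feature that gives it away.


Best approach: the homogeneous substitution — scaling ρ and φ together leaves the slope fixed — it depends only on φ/ρ, so substitute the ratio. Rearranged, this also fits the Bernoulli template directly; the homogeneous substitution reads the structure without the rearrangement.


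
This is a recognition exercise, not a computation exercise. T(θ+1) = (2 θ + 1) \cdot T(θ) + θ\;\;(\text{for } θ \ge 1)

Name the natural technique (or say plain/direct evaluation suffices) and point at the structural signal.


Diagnosis: a summation factor — it is first-order linear but the coefficient 2 θ + 1 depends on the index, so multiply through by a summation factor to telescope it.


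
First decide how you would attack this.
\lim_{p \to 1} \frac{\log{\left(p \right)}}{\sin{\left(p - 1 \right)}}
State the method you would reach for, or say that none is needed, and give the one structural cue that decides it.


Diagnosis: l'Hôpital's rule (0/0) — plug in 1: top and bottom both hit zero, so differentiate each and retry. A first-order expansion at the point is an equally standard path; the rule packages it.


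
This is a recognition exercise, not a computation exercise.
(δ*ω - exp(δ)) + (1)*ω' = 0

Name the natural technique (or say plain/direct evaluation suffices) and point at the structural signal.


Diagnosis: a linear integrating factor — arrange it as ω' + δ·ω = (the forcing term) and the integrating factor does the rest.


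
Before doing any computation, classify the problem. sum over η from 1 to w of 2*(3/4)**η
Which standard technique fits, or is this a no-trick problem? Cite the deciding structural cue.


Diagnosis: the geometric series formula — check a ratio of consecutive terms: it is 3/4, independent of the index, so the geometric formula closes the sum.


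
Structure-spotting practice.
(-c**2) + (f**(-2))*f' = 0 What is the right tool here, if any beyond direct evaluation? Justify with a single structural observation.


Best approach: separation of variables — one side of the product carries the independent variable, the other the unknown — the textbook separation shape. One could also solve this as an exact equation; with each coefficient in its own variable, separating is the same work with fewer steps.


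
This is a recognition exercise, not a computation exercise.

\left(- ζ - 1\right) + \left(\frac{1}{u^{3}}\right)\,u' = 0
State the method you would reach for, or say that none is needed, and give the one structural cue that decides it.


Method: separation of variables — separating collects all u-dependence with the derivative and leaves all ζ-dependence opposite: variables separate. One could also solve this as an exact equation; with each coefficient in its own variable, separating is the same work with fewer steps.


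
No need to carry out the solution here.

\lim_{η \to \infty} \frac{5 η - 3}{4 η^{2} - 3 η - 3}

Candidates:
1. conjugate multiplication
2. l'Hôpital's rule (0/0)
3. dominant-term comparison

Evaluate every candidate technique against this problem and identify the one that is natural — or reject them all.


Diagnosis: dominant-term comparison — growth-rate triage: the leading powers of η decide the limit, everything else is noise.
- conjugate multiplication — there is no infinity-minus-infinity radical difference to rationalize.
- l'Hôpital's rule (0/0): viewed as a single quotient this runs to ∞/∞, not the 0/0 clash this candidate addresses; an at-infinity variant of the rule would resolve it, but comparing leading growth reads the answer without differentiating.
- dominant-term comparison: a fit — the right tool for this form.


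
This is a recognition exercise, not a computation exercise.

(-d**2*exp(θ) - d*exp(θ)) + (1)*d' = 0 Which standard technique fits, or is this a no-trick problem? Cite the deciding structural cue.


Technique: separation of variables — solved for the derivative, the right side splits multiplicatively into a function of each variable alone — divide and integrate each side. A Bernoulli substitution applies to this equation as given; separation takes the same equation in its displayed form.


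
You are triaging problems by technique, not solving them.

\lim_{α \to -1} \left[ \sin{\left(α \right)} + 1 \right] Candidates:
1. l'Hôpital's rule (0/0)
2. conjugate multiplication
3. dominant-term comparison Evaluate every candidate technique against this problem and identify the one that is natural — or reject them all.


Technique: no special technique — the expression is continuous at -1 — substitute and evaluate; no indeterminate form appears.
- l'Hôpital's rule (0/0): substituting the point produces a determinate value, not a 0 over 0 clash.
- conjugate multiplication — the conjugate move applies to radical differences, which this is not.
- dominant-term comparison — no dominant power emerges to decide the limit by degree comparison.


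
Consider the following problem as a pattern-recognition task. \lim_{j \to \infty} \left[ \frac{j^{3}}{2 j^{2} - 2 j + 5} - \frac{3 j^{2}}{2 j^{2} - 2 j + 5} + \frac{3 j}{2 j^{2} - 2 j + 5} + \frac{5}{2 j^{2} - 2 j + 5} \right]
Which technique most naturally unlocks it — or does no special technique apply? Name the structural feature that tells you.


Diagnosis: dominant-term comparison — as j grows, only the highest-degree terms matter — compare leading terms and read the limit off. As a single quotient, the ∞/∞ shape would yield to repeated differentiation as well — the growth comparison gets there in one look.


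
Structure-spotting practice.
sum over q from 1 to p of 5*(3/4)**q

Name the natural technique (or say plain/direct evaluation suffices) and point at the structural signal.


Technique: the geometric series formula — each term is 3/4 times the previous one, so the geometric-series formula applies directly.


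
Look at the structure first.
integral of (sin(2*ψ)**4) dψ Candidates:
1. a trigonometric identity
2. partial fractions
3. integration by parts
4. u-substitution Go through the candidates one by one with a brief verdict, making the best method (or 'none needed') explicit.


Verdict: a trigonometric identity — an even power like sin(2*ψ)**4 flattens under the half-angle identity into first-degree cosines you can integrate directly.
- a trigonometric identity — yes, a natural case for it.
- partial fractions: the expression is not a ratio of polynomials that decomposes further.
- integration by parts: not the natural route: no polynomial-kernel product appears — a recursive parts reduction of the trigonometric product exists, but the identity rewrite is direct.
- u-substitution — no subexpression of the integrand serves as a whole-integral substitution inner — individual terms may offer their own, but none carries its derivative as a factor of the full integrand; a working change of variable would have to be constructed from outside the expression.


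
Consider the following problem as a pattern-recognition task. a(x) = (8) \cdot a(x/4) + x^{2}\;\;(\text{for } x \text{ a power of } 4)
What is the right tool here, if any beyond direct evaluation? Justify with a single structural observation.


Diagnosis: the master substitution — the argument contracts 4-fold per step: reindex x exponentially and solve the linear recurrence in the new index.


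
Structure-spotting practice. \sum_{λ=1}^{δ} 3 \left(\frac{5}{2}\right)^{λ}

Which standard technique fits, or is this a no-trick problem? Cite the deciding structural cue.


Diagnosis: the geometric series formula — consecutive terms stand in a fixed index-free ratio — the geometric sum formula closes it.


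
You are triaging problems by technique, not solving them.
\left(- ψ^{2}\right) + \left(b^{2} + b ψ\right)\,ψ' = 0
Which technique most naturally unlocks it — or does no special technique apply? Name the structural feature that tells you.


Best approach: the homogeneous substitution — scaling b and ψ together leaves the slope fixed — it depends only on ψ/b, so substitute the ratio. A Bernoulli substitution after rearrangement (possibly exchanging dependent and independent variable) is a fair alternative; the homogeneous route works on the equation as it stands.


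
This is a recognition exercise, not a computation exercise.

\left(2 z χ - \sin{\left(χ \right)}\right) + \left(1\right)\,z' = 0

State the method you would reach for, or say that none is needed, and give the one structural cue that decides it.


Verdict: a linear integrating factor — the unknown enters only to the first power against a nonzero forcing term — the integrating-factor template applies directly.


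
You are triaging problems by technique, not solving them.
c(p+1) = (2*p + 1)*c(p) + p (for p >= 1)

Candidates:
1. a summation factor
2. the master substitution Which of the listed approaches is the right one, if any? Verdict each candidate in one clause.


Diagnosis: a summation factor — one step of memory with a weight 2*p + 1 that changes as the index grows — the summation-factor construction is built for this.
- a summation factor: applicable, and directly so.
- the master substitution: no fixed divisor shrinks the index between calls.


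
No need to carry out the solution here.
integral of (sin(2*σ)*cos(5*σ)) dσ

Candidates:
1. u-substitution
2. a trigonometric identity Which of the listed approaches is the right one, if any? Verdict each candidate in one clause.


Best approach: a trigonometric identity — split sin(2*σ)*cos(5*σ) with the angle-addition identities: the resulting sum integrates term by term.
- u-substitution — no subexpression of the integrand serves as a whole-integral substitution inner — individual terms may offer their own, but none carries its derivative as a factor of the full integrand; a working change of variable would have to be constructed from outside the expression.
- a trigonometric identity: applicable, and directly so.


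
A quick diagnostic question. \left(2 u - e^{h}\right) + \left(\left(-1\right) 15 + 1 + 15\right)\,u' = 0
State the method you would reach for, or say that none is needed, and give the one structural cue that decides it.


Verdict: a linear integrating factor — arrange it as u' + 2·u = (the forcing term) and the integrating factor does the rest.


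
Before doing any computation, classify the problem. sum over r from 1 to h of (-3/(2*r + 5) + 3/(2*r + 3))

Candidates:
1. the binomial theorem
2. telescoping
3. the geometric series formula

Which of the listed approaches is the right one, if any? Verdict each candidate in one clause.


Best approach: telescoping — difference-of-shifts structure (each term adds 3/(2*r + 3), then subtracts its one-index-advanced value, which the following term adds back) leaves only the first and last pieces standing.
- the binomial theorem: the terms lack the binomial-coefficient-weighted complementary-power pattern of an expansion.
- telescoping — yes — fits the structure here.
- the geometric series formula: no single multiplier carries one term to the next throughout the sum.
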